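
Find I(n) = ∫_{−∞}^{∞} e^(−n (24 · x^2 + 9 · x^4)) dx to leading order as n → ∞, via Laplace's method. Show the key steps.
I(n) ~ sqrt(π/(24n))

φ(x) = 24 · x^2 + 9 · x^4 has its unique global minimum at x* = 0 (since φ'(x) = 48x + 36x^3 = 0 only at x = 0 for real x with both coefficients positive, and φ → ∞ as |x| → ∞). At x* = 0, φ(0) = 0 and φ''(0) = 48. Laplace's method then gives
  I(n) ~ sqrt(2π / (n · φ''(0))) · e^(−n φ(0)) = sqrt(2π / (48n)) = sqrt(π/(24n)).
The 9 · x^4 term contributes only at subleading order (an O(1/n) relative correction).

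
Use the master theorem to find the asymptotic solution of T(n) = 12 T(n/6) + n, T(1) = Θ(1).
T(n) = Θ(n^(log_6 12))

Master theorem: compare f(n) = n to n^(log_6 12) where log_6 12 ≈ 1.387. Since 1 < log_6 12, we have f(n) = O(n^(log_6 12 − ε)) for some ε > 0 — Case 1. Hence T(n) = Θ(n^(log_6 12)).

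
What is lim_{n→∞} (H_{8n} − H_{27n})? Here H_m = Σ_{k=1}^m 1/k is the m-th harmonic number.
lim = ln(8/27)

Euler-Maclaurin gives H_m = ln m + γ + 1/(2m) + O(1/m^2). The γ and O(1/m) terms cancel in the difference:
  H_{8n} − H_{27n} = ln(8n) − ln(27n) + O(1/n) = ln(8/27) + O(1/n).
Hence the limit is ln(8/27).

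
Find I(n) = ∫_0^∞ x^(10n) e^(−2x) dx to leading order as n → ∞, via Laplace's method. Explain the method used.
I(n) ~ (sqrt(2π·10n) / 2) · (10n/(2e))^(10n)

Write the integrand as exp(10n ln x − 2x) and set f(x) = 10n ln x − 2x. Then f'(x) = 10n/x − 2 = 0 at x* = 10n/2, and f''(x*) = −10n/x*^2 = −2^2/(10n). Laplace's method (interior maximum) gives
  I(n) ~ e^(f(x*)) · sqrt(2π / |f''(x*)|)
        = exp(10n ln(10n/2) − 10n) · sqrt(2π · 10n / 2^2)
        = (10n/2)^(10n) e^(−10n) · sqrt(2π·10n) / 2
        = (sqrt(2π·10n) / 2) · (10n/(2e))^(10n).
This matches Γ(10n+1)/2^(10n+1) with Stirling applied to Γ.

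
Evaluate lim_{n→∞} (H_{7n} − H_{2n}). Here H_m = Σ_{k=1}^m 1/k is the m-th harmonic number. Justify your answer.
lim = ln(7/2)

Euler-Maclaurin gives H_m = ln m + γ + 1/(2m) + O(1/m^2). The γ and O(1/m) terms cancel in the difference:
  H_{7n} − H_{2n} = ln(7n) − ln(2n) + O(1/n) = ln(7/2) + O(1/n).
Hence the limit is ln(7/2).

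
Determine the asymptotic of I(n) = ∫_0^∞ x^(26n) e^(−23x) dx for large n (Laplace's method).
I(n) ~ (sqrt(2π·26n) / 23) · (26n/(23e))^(26n)

Write the integrand as exp(26n ln x − 23x) and set f(x) = 26n ln x − 23x. Then f'(x) = 26n/x − 23 = 0 at x* = 26n/23, and f''(x*) = −26n/x*^2 = −23^2/(26n). Laplace's method (interior maximum) gives
  I(n) ~ e^(f(x*)) · sqrt(2π / |f''(x*)|)
        = exp(26n ln(26n/23) − 26n) · sqrt(2π · 26n / 23^2)
        = (26n/23)^(26n) e^(−26n) · sqrt(2π·26n) / 23
        = (sqrt(2π·26n) / 23) · (26n/(23e))^(26n).
This matches Γ(26n+1)/23^(26n+1) with Stirling applied to Γ.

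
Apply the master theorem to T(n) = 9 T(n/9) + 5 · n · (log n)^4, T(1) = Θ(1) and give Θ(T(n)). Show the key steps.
T(n) = Θ(n · (log n)^5)

Here log_9 9 = 1 and f(n) = 5 · n · (log n)^4 = Θ(n^(log_9 9) · (log n)^4). This is the extended Case 2 of the master theorem (f matches the critical exponent up to log factors), giving T(n) = Θ(n^(log_9 9) · (log n)^(4+1)) = Θ(n · (log n)^5).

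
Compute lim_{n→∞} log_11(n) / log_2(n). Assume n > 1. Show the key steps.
lim = ln(2) / ln(11) = log_11(2)

Change of base: log_11(n) = ln n / ln 11 and log_2(n) = ln n / ln 2. The ratio is (ln n / ln 11) · (ln 2 / ln n) = ln 2 / ln 11, a constant independent of n. So the limit is ln 2 / ln 11 = log_11(2).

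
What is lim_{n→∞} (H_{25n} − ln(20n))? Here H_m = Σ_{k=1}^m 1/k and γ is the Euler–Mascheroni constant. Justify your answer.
lim = ln(5/4) + γ

By Euler-Maclaurin, H_m = ln m + γ + O(1/m). So
  H_{25n} − ln(20n) = ln(25n) + γ − ln(20n) + O(1/n)
                       = ln(25/20) + γ + O(1/n).
Hence the limit is ln(25/20) + γ (= ln(5/4)).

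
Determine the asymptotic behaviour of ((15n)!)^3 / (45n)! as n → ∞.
((15n)!)^3/(45n)! ~ ((2π·15n)^(2/2) / sqrt(3)) · 3^(−3·15n)  →  0

Write N = 15n. Stirling: N! ~ sqrt(2π N)(N/e)^N and (3N)! ~ sqrt(2π·3N)·(3N/e)^(3N).
  (N!)^3/(3N)! ~ (2π N)^(3/2) (N/e)^(3N) / [sqrt(2π·3N) (3N/e)^(3N)]
     = (2π N)^(3/2) / sqrt(2π·3N) · (N/(3N))^(3N)
     = (2π N)^((3−1)/2) / sqrt(3) · 3^(−3N).
Since 3^3 > 1, the factor 3^(−3N) decays exponentially, so the ratio → 0. Substituting N = 15n gives the stated form.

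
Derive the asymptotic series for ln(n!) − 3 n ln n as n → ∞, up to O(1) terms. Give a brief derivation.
ln(n!) − 3 n ln n = −2 n ln n − n + (1/2) ln(2π n) + O(1/n)

Stirling: ln((n)!) = n ln(n) − n + (1/2) ln(2π·n) + O(1/n).
Here n ln(n) = n ln n.
Subtract 3n ln n: leading term is (1 − 3) n ln n = −2 n ln n. The next term is −n. Then the (1/2) ln(2π·n) correction.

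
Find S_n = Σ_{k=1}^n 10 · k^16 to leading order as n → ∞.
S_n ~ 10 · n^17 / 17

By integral comparison (Euler-Maclaurin), Σ_{k=1}^n 10 · k^16 = 10 · ∫_0^n x^16 dx + O(n^16) = 10 · n^17/17 + O(n^16). (Equivalently, Faulhaber's formula gives the same leading term.)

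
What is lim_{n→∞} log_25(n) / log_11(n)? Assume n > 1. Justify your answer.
lim = ln(11) / ln(25) = log_25(11)

Change of base: log_25(n) = ln n / ln 25 and log_11(n) = ln n / ln 11. The ratio is (ln n / ln 25) · (ln 11 / ln n) = ln 11 / ln 25, a constant independent of n. So the limit is ln 11 / ln 25 = log_25(11).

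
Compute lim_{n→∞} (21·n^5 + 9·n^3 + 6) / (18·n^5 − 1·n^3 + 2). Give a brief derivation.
lim = 21/18 = 7/6

For large n the leading n^5 terms dominate both numerator and denominator. Dividing top and bottom by n^5, every other term tends to 0, leaving 21/18 = 7/6.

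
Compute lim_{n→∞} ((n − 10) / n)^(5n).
lim = e^(−50)

Rewrite as (1 − 10/n)^(5n). By the standard limit (1 + x/n)^n → e^x, we have (1 − 10/n)^n → e^(−10), and raising to the 5th power gives e^(−50).
More precisely, ln[(1 − 10/n)^(5n)] = 5n · ln(1 − 10/n) = 5n · (-10/n + O(1/n^2)) = -50 + O(1/n) → -50.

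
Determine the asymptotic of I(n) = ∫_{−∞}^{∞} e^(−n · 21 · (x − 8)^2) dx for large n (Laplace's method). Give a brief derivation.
I(n) = sqrt(π/(21n))

Here φ(x) = 21 · (x − 8)^2 has its unique minimum at x* = 8 with φ(x*) = 0 and φ''(x*) = 42. Laplace's method gives
  I(n) ~ e^(−n φ(x*)) · sqrt(2π / (n · φ''(x*))) = sqrt(2π / (42n)) = sqrt(π/(21n)).
This is exact: substituting u = (x − 8)·sqrt(21n) gives I(n) = (1/sqrt(21n)) ∫_{−∞}^{∞} e^(−u^2) du = sqrt(π/(21n)).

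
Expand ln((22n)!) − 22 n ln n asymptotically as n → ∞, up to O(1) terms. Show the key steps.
ln((22n)!) − 22 n ln n = 22(ln 22 − 1) n + (1/2) ln(2π·22n) + O(1/n)

Stirling: ln((22n)!) = 22n ln(22n) − 22n + (1/2) ln(2π·22n) + O(1/n).
Since 22n ln(22n) = 22n ln n + 22n ln 22, subtracting 22n ln n cancels the n ln n term exactly. What remains is 22(ln 22 − 1) n + (1/2) ln(2π·22n) + O(1/n).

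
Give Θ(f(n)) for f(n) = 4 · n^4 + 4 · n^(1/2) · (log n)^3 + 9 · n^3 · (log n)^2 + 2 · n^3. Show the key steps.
f(n) ∈ Θ(n^4)

Compare the terms by growth order. For large n, n^a · (log n)^b dominates n^a' · (log n)^b' iff a > a', or (a = a' and b > b'). Ranking the 4 terms shows the dominant one is 4 · n^4. Hence f(n) ∈ Θ(n^4).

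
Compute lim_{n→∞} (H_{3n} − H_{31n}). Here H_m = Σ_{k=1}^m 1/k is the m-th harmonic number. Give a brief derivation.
lim = ln(3/31)

Euler-Maclaurin gives H_m = ln m + γ + 1/(2m) + O(1/m^2). The γ and O(1/m) terms cancel in the difference:
  H_{3n} − H_{31n} = ln(3n) − ln(31n) + O(1/n) = ln(3/31) + O(1/n).
Hence the limit is ln(3/31).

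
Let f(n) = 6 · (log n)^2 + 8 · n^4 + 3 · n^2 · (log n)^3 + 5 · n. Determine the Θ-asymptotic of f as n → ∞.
f(n) ∈ Θ(n^4)

Compare the terms by growth order. For large n, n^a · (log n)^b dominates n^a' · (log n)^b' iff a > a', or (a = a' and b > b'). Ranking the 4 terms shows the dominant one is 8 · n^4. Hence f(n) ∈ Θ(n^4).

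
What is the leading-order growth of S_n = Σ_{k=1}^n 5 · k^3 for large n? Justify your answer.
S_n ~ 5 · n^4 / 4

By integral comparison (Euler-Maclaurin), Σ_{k=1}^n 5 · k^3 = 5 · ∫_0^n x^3 dx + O(n^3) = 5 · n^4/4 + O(n^3). (Equivalently, Faulhaber's formula gives the same leading term.)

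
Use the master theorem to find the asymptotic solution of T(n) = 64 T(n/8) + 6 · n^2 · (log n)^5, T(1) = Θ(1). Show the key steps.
T(n) = Θ(n^2 · (log n)^6)

Here log_8 64 = 2 and f(n) = 6 · n^2 · (log n)^5 = Θ(n^(log_8 64) · (log n)^5). This is the extended Case 2 of the master theorem (f matches the critical exponent up to log factors), giving T(n) = Θ(n^(log_8 64) · (log n)^(5+1)) = Θ(n^2 · (log n)^6).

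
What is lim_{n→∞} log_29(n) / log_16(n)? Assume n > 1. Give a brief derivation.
lim = ln(16) / ln(29) = log_29(16)

Change of base: log_29(n) = ln n / ln 29 and log_16(n) = ln n / ln 16. The ratio is (ln n / ln 29) · (ln 16 / ln n) = ln 16 / ln 29, a constant independent of n. So the limit is ln 16 / ln 29 = log_29(16).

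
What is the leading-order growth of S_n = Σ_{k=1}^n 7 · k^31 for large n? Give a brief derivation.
S_n ~ 7 · n^32 / 32

By integral comparison (Euler-Maclaurin), Σ_{k=1}^n 7 · k^31 = 7 · ∫_0^n x^31 dx + O(n^31) = 7 · n^32/32 + O(n^31). (Equivalently, Faulhaber's formula gives the same leading term.)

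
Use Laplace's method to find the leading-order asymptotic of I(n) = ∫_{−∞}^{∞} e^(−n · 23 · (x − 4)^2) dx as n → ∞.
I(n) = sqrt(π/(23n))

Here φ(x) = 23 · (x − 4)^2 has its unique minimum at x* = 4 with φ(x*) = 0 and φ''(x*) = 46. Laplace's method gives
  I(n) ~ e^(−n φ(x*)) · sqrt(2π / (n · φ''(x*))) = sqrt(2π / (46n)) = sqrt(π/(23n)).
This is exact: substituting u = (x − 4)·sqrt(23n) gives I(n) = (1/sqrt(23n)) ∫_{−∞}^{∞} e^(−u^2) du = sqrt(π/(23n)).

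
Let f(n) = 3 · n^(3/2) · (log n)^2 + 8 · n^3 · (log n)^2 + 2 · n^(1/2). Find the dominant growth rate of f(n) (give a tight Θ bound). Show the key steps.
f(n) ∈ Θ(n^3 · (log n)^2)

Compare the terms by growth order. For large n, n^a · (log n)^b dominates n^a' · (log n)^b' iff a > a', or (a = a' and b > b'). Ranking the 3 terms shows the dominant one is 8 · n^3 · (log n)^2. Hence f(n) ∈ Θ(n^3 · (log n)^2).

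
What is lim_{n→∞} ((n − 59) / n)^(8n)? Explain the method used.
lim = e^(−472)

Rewrite as (1 − 59/n)^(8n). By the standard limit (1 + x/n)^n → e^x, we have (1 − 59/n)^n → e^(−59), and raising to the 8th power gives e^(−472).
More precisely, ln[(1 − 59/n)^(8n)] = 8n · ln(1 − 59/n) = 8n · (-59/n + O(1/n^2)) = -472 + O(1/n) → -472.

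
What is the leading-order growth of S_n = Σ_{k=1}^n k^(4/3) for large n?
S_n ~ (3/7) · n^(7/3)

Integral comparison: Σ_{k=1}^n k^(4/3) = ∫_0^n x^(4/3) dx + O(n^(4/3)). The integral is n^(1 + 4/3) / (1 + 4/3) = n^((4+3)/3) / ((4+3)/3) = (3/7) · n^(7/3).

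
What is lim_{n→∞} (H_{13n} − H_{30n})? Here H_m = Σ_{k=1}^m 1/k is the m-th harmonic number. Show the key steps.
lim = ln(13/30)

Euler-Maclaurin gives H_m = ln m + γ + 1/(2m) + O(1/m^2). The γ and O(1/m) terms cancel in the difference:
  H_{13n} − H_{30n} = ln(13n) − ln(30n) + O(1/n) = ln(13/30) + O(1/n).
Hence the limit is ln(13/30).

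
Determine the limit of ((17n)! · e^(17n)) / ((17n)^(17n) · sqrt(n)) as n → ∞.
lim = sqrt(2π·17)

Stirling: (17n)! ~ sqrt(2π·17n) · (17n/e)^(17n). Hence
  (17n)! · e^(17n) / (17n)^(17n) ~ sqrt(2π·17n).
Dividing by sqrt(n): sqrt(2π·17n) / sqrt(n) = sqrt(2π·17) · n^((1−1)/2), so the limit is sqrt(2π·17).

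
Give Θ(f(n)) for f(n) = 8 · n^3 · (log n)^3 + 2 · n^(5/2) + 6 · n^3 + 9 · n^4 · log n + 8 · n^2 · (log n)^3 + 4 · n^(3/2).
f(n) ∈ Θ(n^4 · log n)

Compare the terms by growth order. For large n, n^a · (log n)^b dominates n^a' · (log n)^b' iff a > a', or (a = a' and b > b'). Ranking the 6 terms shows the dominant one is 9 · n^4 · log n. Hence f(n) ∈ Θ(n^4 · log n).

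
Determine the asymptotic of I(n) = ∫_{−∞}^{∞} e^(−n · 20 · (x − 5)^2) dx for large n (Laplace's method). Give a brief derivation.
I(n) = sqrt(π/(20n))

Here φ(x) = 20 · (x − 5)^2 has its unique minimum at x* = 5 with φ(x*) = 0 and φ''(x*) = 40. Laplace's method gives
  I(n) ~ e^(−n φ(x*)) · sqrt(2π / (n · φ''(x*))) = sqrt(2π / (40n)) = sqrt(π/(20n)).
This is exact: substituting u = (x − 5)·sqrt(20n) gives I(n) = (1/sqrt(20n)) ∫_{−∞}^{∞} e^(−u^2) du = sqrt(π/(20n)).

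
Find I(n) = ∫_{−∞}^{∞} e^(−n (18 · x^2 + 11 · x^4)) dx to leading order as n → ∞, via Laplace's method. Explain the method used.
I(n) ~ sqrt(π/(18n))

φ(x) = 18 · x^2 + 11 · x^4 has its unique global minimum at x* = 0 (since φ'(x) = 36x + 44x^3 = 0 only at x = 0 for real x with both coefficients positive, and φ → ∞ as |x| → ∞). At x* = 0, φ(0) = 0 and φ''(0) = 36. Laplace's method then gives
  I(n) ~ sqrt(2π / (n · φ''(0))) · e^(−n φ(0)) = sqrt(2π / (36n)) = sqrt(π/(18n)).
The 11 · x^4 term contributes only at subleading order (an O(1/n) relative correction).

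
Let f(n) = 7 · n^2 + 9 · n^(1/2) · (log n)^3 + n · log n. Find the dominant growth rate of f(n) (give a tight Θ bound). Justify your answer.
f(n) ∈ Θ(n^2)

Compare the terms by growth order. For large n, n^a · (log n)^b dominates n^a' · (log n)^b' iff a > a', or (a = a' and b > b'). Ranking the 3 terms shows the dominant one is 7 · n^2. Hence f(n) ∈ Θ(n^2).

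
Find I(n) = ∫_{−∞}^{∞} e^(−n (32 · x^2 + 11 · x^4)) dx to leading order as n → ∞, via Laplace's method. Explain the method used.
I(n) ~ sqrt(π/(32n))

φ(x) = 32 · x^2 + 11 · x^4 has its unique global minimum at x* = 0 (since φ'(x) = 64x + 44x^3 = 0 only at x = 0 for real x with both coefficients positive, and φ → ∞ as |x| → ∞). At x* = 0, φ(0) = 0 and φ''(0) = 64. Laplace's method then gives
  I(n) ~ sqrt(2π / (n · φ''(0))) · e^(−n φ(0)) = sqrt(2π / (64n)) = sqrt(π/(32n)).
The 11 · x^4 term contributes only at subleading order (an O(1/n) relative correction).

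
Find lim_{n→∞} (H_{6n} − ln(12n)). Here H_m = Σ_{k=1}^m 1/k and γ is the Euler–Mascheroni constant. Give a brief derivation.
lim = −ln 2 + γ

By Euler-Maclaurin, H_m = ln m + γ + O(1/m). So
  H_{6n} − ln(12n) = ln(6n) + γ − ln(12n) + O(1/n)
                       = ln(6/12) + γ + O(1/n).
Hence the limit is ln(6/12) + γ (= −ln 2).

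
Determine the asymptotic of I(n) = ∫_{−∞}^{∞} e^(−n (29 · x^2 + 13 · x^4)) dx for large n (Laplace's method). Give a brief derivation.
I(n) ~ sqrt(π/(29n))

φ(x) = 29 · x^2 + 13 · x^4 has its unique global minimum at x* = 0 (since φ'(x) = 58x + 52x^3 = 0 only at x = 0 for real x with both coefficients positive, and φ → ∞ as |x| → ∞). At x* = 0, φ(0) = 0 and φ''(0) = 58. Laplace's method then gives
  I(n) ~ sqrt(2π / (n · φ''(0))) · e^(−n φ(0)) = sqrt(2π / (58n)) = sqrt(π/(29n)).
The 13 · x^4 term contributes only at subleading order (an O(1/n) relative correction).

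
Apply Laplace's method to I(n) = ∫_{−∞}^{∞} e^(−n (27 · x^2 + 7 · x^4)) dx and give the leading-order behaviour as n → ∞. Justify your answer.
I(n) ~ sqrt(π/(27n))

φ(x) = 27 · x^2 + 7 · x^4 has its unique global minimum at x* = 0 (since φ'(x) = 54x + 28x^3 = 0 only at x = 0 for real x with both coefficients positive, and φ → ∞ as |x| → ∞). At x* = 0, φ(0) = 0 and φ''(0) = 54. Laplace's method then gives
  I(n) ~ sqrt(2π / (n · φ''(0))) · e^(−n φ(0)) = sqrt(2π / (54n)) = sqrt(π/(27n)).
The 7 · x^4 term contributes only at subleading order (an O(1/n) relative correction).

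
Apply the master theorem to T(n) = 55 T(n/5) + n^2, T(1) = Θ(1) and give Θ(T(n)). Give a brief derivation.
T(n) = Θ(n^(log_5 55))

Master theorem: compare f(n) = n^2 to n^(log_5 55) where log_5 55 ≈ 2.490. Since 2 < log_5 55, we have f(n) = O(n^(log_5 55 − ε)) for some ε > 0 — Case 1. Hence T(n) = Θ(n^(log_5 55)).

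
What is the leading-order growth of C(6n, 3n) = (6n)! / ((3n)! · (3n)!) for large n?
C(6n, 3n) ~ (4)^(3n) · sqrt(1/(π·3n))

Write N = 3n. Apply Stirling to each factorial:
  (2N)! ~ sqrt(2π·2N) · (2N/e)^(2N),
  N! ~ sqrt(2π N) · (N/e)^N,
  (1N)! ~ sqrt(2π·1N) · (1N/e)^(1N).
The exponential factors combine to (2N)^(2N) / (N^N · (1N)^(1N)) = 2^(2N)/1^(1N) = (2^2/1^1)^N = (4)^N.
The square-root prefactors combine to sqrt(2π·2N) / (sqrt(2π N)·sqrt(2π·1N)) = sqrt(2 / (2π·1·N)) = sqrt(1/(π·3n)).
Substituting N = 3n: C(6n, 3n) ~ (4)^(3n) · sqrt(1/(π·3n)).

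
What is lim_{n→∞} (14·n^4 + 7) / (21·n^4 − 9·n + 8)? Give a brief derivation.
lim = 14/21 = 2/3

For large n the leading n^4 terms dominate both numerator and denominator. Dividing top and bottom by n^4, every other term tends to 0, leaving 14/21 = 2/3.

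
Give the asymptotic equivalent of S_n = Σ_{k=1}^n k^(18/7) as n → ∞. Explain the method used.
S_n ~ (7/25) · n^(25/7)

Integral comparison: Σ_{k=1}^n k^(18/7) = ∫_0^n x^(18/7) dx + O(n^(18/7)). The integral is n^(1 + 18/7) / (1 + 18/7) = n^((18+7)/7) / ((18+7)/7) = (7/25) · n^(25/7).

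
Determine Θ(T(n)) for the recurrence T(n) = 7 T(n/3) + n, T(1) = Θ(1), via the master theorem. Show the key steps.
T(n) = Θ(n^(log_3 7))

Master theorem: compare f(n) = n to n^(log_3 7) where log_3 7 ≈ 1.771. Since 1 < log_3 7, we have f(n) = O(n^(log_3 7 − ε)) for some ε > 0 — Case 1. Hence T(n) = Θ(n^(log_3 7)).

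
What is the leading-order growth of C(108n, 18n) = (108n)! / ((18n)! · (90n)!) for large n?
C(108n, 18n) ~ (46656/3125)^(18n) · sqrt(3/(5π·18n))

Write N = 18n. Apply Stirling to each factorial:
  (6N)! ~ sqrt(2π·6N) · (6N/e)^(6N),
  N! ~ sqrt(2π N) · (N/e)^N,
  (5N)! ~ sqrt(2π·5N) · (5N/e)^(5N).
The exponential factors combine to (6N)^(6N) / (N^N · (5N)^(5N)) = 6^(6N)/5^(5N) = (6^6/5^5)^N = (46656/3125)^N.
The square-root prefactors combine to sqrt(2π·6N) / (sqrt(2π N)·sqrt(2π·5N)) = sqrt(6 / (2π·5·N)) = sqrt(3/(5π·18n)).
Substituting N = 18n: C(108n, 18n) ~ (46656/3125)^(18n) · sqrt(3/(5π·18n)).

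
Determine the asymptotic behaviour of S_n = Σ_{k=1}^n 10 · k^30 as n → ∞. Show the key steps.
S_n ~ 10 · n^31 / 31

By integral comparison (Euler-Maclaurin), Σ_{k=1}^n 10 · k^30 = 10 · ∫_0^n x^30 dx + O(n^30) = 10 · n^31/31 + O(n^30). (Equivalently, Faulhaber's formula gives the same leading term.)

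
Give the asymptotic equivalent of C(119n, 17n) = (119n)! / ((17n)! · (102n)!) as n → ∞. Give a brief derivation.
C(119n, 17n) ~ (823543/46656)^(17n) · sqrt(7/(12π·17n))

Write N = 17n. Apply Stirling to each factorial:
  (7N)! ~ sqrt(2π·7N) · (7N/e)^(7N),
  N! ~ sqrt(2π N) · (N/e)^N,
  (6N)! ~ sqrt(2π·6N) · (6N/e)^(6N).
The exponential factors combine to (7N)^(7N) / (N^N · (6N)^(6N)) = 7^(7N)/6^(6N) = (7^7/6^6)^N = (823543/46656)^N.
The square-root prefactors combine to sqrt(2π·7N) / (sqrt(2π N)·sqrt(2π·6N)) = sqrt(7 / (2π·6·N)) = sqrt(7/(12π·17n)).
Substituting N = 17n: C(119n, 17n) ~ (823543/46656)^(17n) · sqrt(7/(12π·17n)).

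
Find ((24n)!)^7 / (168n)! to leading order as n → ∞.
((24n)!)^7/(168n)! ~ ((2π·24n)^(6/2) / sqrt(7)) · 7^(−7·24n)  →  0

Write N = 24n. Stirling: N! ~ sqrt(2π N)(N/e)^N and (7N)! ~ sqrt(2π·7N)·(7N/e)^(7N).
  (N!)^7/(7N)! ~ (2π N)^(7/2) (N/e)^(7N) / [sqrt(2π·7N) (7N/e)^(7N)]
     = (2π N)^(7/2) / sqrt(2π·7N) · (N/(7N))^(7N)
     = (2π N)^((7−1)/2) / sqrt(7) · 7^(−7N).
Since 7^7 > 1, the factor 7^(−7N) decays exponentially, so the ratio → 0. Substituting N = 24n gives the stated form.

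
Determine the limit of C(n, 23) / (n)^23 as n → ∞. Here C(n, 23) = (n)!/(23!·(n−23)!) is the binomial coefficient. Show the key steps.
lim = 1/23! = 1/25852016738884976640000

With N = n → ∞: C(N, 23) / N^23 = [N(N−1)…(N−22)] / (23! · N^23) = (1/23!) · 1 · (1 − 1/n) · … · (1 − 22/n). Each factor → 1 as N → ∞, so the limit is 1/23! = 1/25852016738884976640000.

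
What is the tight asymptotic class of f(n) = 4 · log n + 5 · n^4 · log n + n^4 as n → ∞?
f(n) ∈ Θ(n^4 · log n)

Compare the terms by growth order. For large n, n^a · (log n)^b dominates n^a' · (log n)^b' iff a > a', or (a = a' and b > b'). Ranking the 3 terms shows the dominant one is 5 · n^4 · log n. Hence f(n) ∈ Θ(n^4 · log n).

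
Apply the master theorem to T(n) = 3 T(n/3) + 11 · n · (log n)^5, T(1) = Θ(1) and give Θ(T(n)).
T(n) = Θ(n · (log n)^6)

Here log_3 3 = 1 and f(n) = 11 · n · (log n)^5 = Θ(n^(log_3 3) · (log n)^5). This is the extended Case 2 of the master theorem (f matches the critical exponent up to log factors), giving T(n) = Θ(n^(log_3 3) · (log n)^(5+1)) = Θ(n · (log n)^6).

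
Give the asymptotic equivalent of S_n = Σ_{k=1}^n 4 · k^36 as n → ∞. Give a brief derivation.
S_n ~ 4 · n^37 / 37

By integral comparison (Euler-Maclaurin), Σ_{k=1}^n 4 · k^36 = 4 · ∫_0^n x^36 dx + O(n^36) = 4 · n^37/37 + O(n^36). (Equivalently, Faulhaber's formula gives the same leading term.)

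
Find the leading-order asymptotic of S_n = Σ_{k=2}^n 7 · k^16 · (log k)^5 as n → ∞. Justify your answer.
S_n ~ 7 · n^17 · (log n)^5 / 17

By integral comparison, S_n = ∫_1^n 7 · x^16 · (log x)^5 dx + O(n^16 · (log n)^5). For the integral, the leading term of ∫_1^n x^16 (log x)^5 dx is n^17/17 · (log n)^5 (by repeated integration by parts; each step lowers the log-exponent and produces a relatively O(1/log n) correction). Hence S_n ~ 7 · n^17 · (log n)^5 / 17.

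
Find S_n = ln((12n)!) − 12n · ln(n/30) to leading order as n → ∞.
S_n ~ 12n · (ln 360 − 1) + O(ln n)

Stirling: ln((12n)!) = 12n ln(12n) − 12n + O(ln n).
  S_n = 12n ln(12n) − 12n − 12n ln(n/30) + O(ln n)
      = 12n ln(12n) − 12n ln n + 12n ln 30 − 12n + O(ln n)
      = 12n ln 12 + 12n ln 30 − 12n + O(ln n)
      = 12n (ln 360 − 1) + O(ln n).
Numerically ln(360) − 1 ≈ 4.8861.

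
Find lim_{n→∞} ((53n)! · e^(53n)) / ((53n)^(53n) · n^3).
lim = 0

Stirling: (53n)! ~ sqrt(2π·53n) · (53n/e)^(53n). Hence
  (53n)! · e^(53n) / (53n)^(53n) ~ sqrt(2π·53n).
Dividing by n^3: sqrt(2π·53n) / n^3 = sqrt(2π·53) · n^((1−6)/2), so the expression behaves like sqrt(2π·53) · n^((1−6)/2) → 0.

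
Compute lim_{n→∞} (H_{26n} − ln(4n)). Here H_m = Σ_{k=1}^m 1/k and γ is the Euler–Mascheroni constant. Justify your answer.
lim = ln(13/2) + γ

By Euler-Maclaurin, H_m = ln m + γ + O(1/m). So
  H_{26n} − ln(4n) = ln(26n) + γ − ln(4n) + O(1/n)
                       = ln(26/4) + γ + O(1/n).
Hence the limit is ln(26/4) + γ (= ln(13/2)).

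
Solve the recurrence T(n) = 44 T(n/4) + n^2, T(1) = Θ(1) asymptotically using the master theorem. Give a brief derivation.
T(n) = Θ(n^(log_4 44))

Master theorem: compare f(n) = n^2 to n^(log_4 44) where log_4 44 ≈ 2.730. Since 2 < log_4 44, we have f(n) = O(n^(log_4 44 − ε)) for some ε > 0 — Case 1. Hence T(n) = Θ(n^(log_4 44)).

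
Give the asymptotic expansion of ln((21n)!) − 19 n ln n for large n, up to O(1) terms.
ln((21n)!) − 19 n ln n = 2 n ln n + 21(ln 21 − 1) n + (1/2) ln(2π·21n) + O(1/n)

Stirling: ln((21n)!) = 21n ln(21n) − 21n + (1/2) ln(2π·21n) + O(1/n).
Expand 21n ln(21n) = 21n (ln n + ln 21) = 21n ln n + 21n ln 21.
Subtract 19n ln n: leading term is (21 − 19) n ln n = 2 n ln n. The next term is 21n ln 21 − 21n = 21(ln 21 − 1) n. Then the (1/2) ln(2π·21n) correction.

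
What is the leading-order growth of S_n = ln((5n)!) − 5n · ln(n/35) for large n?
S_n ~ 5n · (ln 175 − 1) + O(ln n)

Stirling: ln((5n)!) = 5n ln(5n) − 5n + O(ln n).
  S_n = 5n ln(5n) − 5n − 5n ln(n/35) + O(ln n)
      = 5n ln(5n) − 5n ln n + 5n ln 35 − 5n + O(ln n)
      = 5n ln 5 + 5n ln 35 − 5n + O(ln n)
      = 5n (ln 175 − 1) + O(ln n).
Numerically ln(175) − 1 ≈ 4.1648.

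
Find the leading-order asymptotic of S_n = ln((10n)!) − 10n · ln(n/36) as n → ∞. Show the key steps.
S_n ~ 10n · (ln 360 − 1) + O(ln n)

Stirling: ln((10n)!) = 10n ln(10n) − 10n + O(ln n).
  S_n = 10n ln(10n) − 10n − 10n ln(n/36) + O(ln n)
      = 10n ln(10n) − 10n ln n + 10n ln 36 − 10n + O(ln n)
      = 10n ln 10 + 10n ln 36 − 10n + O(ln n)
      = 10n (ln 360 − 1) + O(ln n).
Numerically ln(360) − 1 ≈ 4.8861.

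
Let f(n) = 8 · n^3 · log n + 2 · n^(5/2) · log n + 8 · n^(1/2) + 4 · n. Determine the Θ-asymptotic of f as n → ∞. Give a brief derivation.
f(n) ∈ Θ(n^3 · log n)

Compare the terms by growth order. For large n, n^a · (log n)^b dominates n^a' · (log n)^b' iff a > a', or (a = a' and b > b'). Ranking the 4 terms shows the dominant one is 8 · n^3 · log n. Hence f(n) ∈ Θ(n^3 · log n).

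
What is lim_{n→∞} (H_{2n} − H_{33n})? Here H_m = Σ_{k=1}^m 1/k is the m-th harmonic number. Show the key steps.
lim = ln(2/33)

Euler-Maclaurin gives H_m = ln m + γ + 1/(2m) + O(1/m^2). The γ and O(1/m) terms cancel in the difference:
  H_{2n} − H_{33n} = ln(2n) − ln(33n) + O(1/n) = ln(2/33) + O(1/n).
Hence the limit is ln(2/33).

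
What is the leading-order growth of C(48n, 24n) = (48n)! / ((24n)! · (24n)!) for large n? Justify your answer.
C(48n, 24n) ~ (4)^(24n) · sqrt(1/(π·24n))

Write N = 24n. Apply Stirling to each factorial:
  (2N)! ~ sqrt(2π·2N) · (2N/e)^(2N),
  N! ~ sqrt(2π N) · (N/e)^N,
  (1N)! ~ sqrt(2π·1N) · (1N/e)^(1N).
The exponential factors combine to (2N)^(2N) / (N^N · (1N)^(1N)) = 2^(2N)/1^(1N) = (2^2/1^1)^N = (4)^N.
The square-root prefactors combine to sqrt(2π·2N) / (sqrt(2π N)·sqrt(2π·1N)) = sqrt(2 / (2π·1·N)) = sqrt(1/(π·24n)).
Substituting N = 24n: C(48n, 24n) ~ (4)^(24n) · sqrt(1/(π·24n)).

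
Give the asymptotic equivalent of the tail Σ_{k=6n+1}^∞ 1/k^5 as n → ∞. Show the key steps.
Σ_{k>6n} 1/k^5 ~ 1/(4 · (6n)^4)

Compare to the integral: ∫_{6n}^∞ x^(−5) dx = [−x^(−4)/4]_{6n}^∞ = 1/((5−1)·(6n)^4). Euler-Maclaurin then gives
  Σ_{k>6n} 1/k^5 = ∫_{6n}^∞ dx/x^5 − 1/(2·(6n)^5) + O(1/(6n)^6).
(Equivalently this is ζ(5) − Σ_{k≤6n} 1/k^5.)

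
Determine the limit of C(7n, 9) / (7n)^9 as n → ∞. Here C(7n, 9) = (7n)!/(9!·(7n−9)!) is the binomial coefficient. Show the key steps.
lim = 1/9! = 1/362880

With N = 7n → ∞: C(N, 9) / N^9 = [N(N−1)…(N−8)] / (9! · N^9) = (1/9!) · 1 · (1 − 1/(7n)) · … · (1 − 8/(7n)). Each factor → 1 as N → ∞, so the limit is 1/9! = 1/362880.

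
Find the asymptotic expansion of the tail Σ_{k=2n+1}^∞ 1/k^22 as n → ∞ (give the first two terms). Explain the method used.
Σ_{k>2n} 1/k^22 = 1/(21 · (2n)^21) − 1/(2 · (2n)^22) + O(1/(2n)^23)

Compare to the integral: ∫_{2n}^∞ x^(−22) dx = [−x^(−21)/21]_{2n}^∞ = 1/((22−1)·(2n)^21). The Euler-Maclaurin correction adds −f(2n)/2 = −1/(2·(2n)^22). Euler-Maclaurin then gives
  Σ_{k>2n} 1/k^22 = ∫_{2n}^∞ dx/x^22 − 1/(2·(2n)^22) + O(1/(2n)^23).
(Equivalently this is ζ(22) − Σ_{k≤2n} 1/k^22.)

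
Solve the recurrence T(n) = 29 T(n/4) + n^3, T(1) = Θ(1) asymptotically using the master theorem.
T(n) = Θ(n^3)

log_4 29 ≈ 2.429. f(n) = n^3 dominates n^(log_4 29) since 3 > 2.429, and the regularity condition a·f(n/b) = 29·(n/4)^3 = (29/64)·n^3 ≤ c·f(n) holds with c = 29/64 ≈ 0.453 < 1. So this is Case 3: T(n) = Θ(f(n)) = Θ(n^3).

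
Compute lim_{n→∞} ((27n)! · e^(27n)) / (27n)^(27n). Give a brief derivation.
lim = ∞

Stirling: (27n)! ~ sqrt(2π·27n) · (27n/e)^(27n). Hence
  (27n)! · e^(27n) / (27n)^(27n) ~ sqrt(2π·27n) = sqrt(2π·27) · sqrt(n) → ∞.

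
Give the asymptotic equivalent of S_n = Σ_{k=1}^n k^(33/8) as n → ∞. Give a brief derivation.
S_n ~ (8/41) · n^(41/8)

Integral comparison: Σ_{k=1}^n k^(33/8) = ∫_0^n x^(33/8) dx + O(n^(33/8)). The integral is n^(1 + 33/8) / (1 + 33/8) = n^((33+8)/8) / ((33+8)/8) = (8/41) · n^(41/8).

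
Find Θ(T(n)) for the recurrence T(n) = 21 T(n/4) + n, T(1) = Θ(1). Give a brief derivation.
T(n) = Θ(n^(log_4 21))

Master theorem: compare f(n) = n to n^(log_4 21) where log_4 21 ≈ 2.196. Since 1 < log_4 21, we have f(n) = O(n^(log_4 21 − ε)) for some ε > 0 — Case 1. Hence T(n) = Θ(n^(log_4 21)).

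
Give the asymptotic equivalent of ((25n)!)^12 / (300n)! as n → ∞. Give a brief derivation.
((25n)!)^12/(300n)! ~ ((2π·25n)^(11/2) / sqrt(12)) · 12^(−12·25n)  →  0

Write N = 25n. Stirling: N! ~ sqrt(2π N)(N/e)^N and (12N)! ~ sqrt(2π·12N)·(12N/e)^(12N).
  (N!)^12/(12N)! ~ (2π N)^(12/2) (N/e)^(12N) / [sqrt(2π·12N) (12N/e)^(12N)]
     = (2π N)^(12/2) / sqrt(2π·12N) · (N/(12N))^(12N)
     = (2π N)^((12−1)/2) / sqrt(12) · 12^(−12N).
Since 12^12 > 1, the factor 12^(−12N) decays exponentially, so the ratio → 0. Substituting N = 25n gives the stated form.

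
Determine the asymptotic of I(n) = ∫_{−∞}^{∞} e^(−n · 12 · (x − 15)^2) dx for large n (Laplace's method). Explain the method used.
I(n) = sqrt(π/(12n))

Here φ(x) = 12 · (x − 15)^2 has its unique minimum at x* = 15 with φ(x*) = 0 and φ''(x*) = 24. Laplace's method gives
  I(n) ~ e^(−n φ(x*)) · sqrt(2π / (n · φ''(x*))) = sqrt(2π / (24n)) = sqrt(π/(12n)).
This is exact: substituting u = (x − 15)·sqrt(12n) gives I(n) = (1/sqrt(12n)) ∫_{−∞}^{∞} e^(−u^2) du = sqrt(π/(12n)).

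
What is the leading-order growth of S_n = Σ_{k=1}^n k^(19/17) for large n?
S_n ~ (17/36) · n^(36/17)

Integral comparison: Σ_{k=1}^n k^(19/17) = ∫_0^n x^(19/17) dx + O(n^(19/17)). The integral is n^(1 + 19/17) / (1 + 19/17) = n^((19+17)/17) / ((19+17)/17) = (17/36) · n^(36/17).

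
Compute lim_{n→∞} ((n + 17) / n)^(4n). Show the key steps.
lim = e^68

Rewrite as (1 + 17/n)^(4n). By the standard limit (1 + x/n)^n → e^x, we have (1 + 17/n)^n → e^17, and raising to the 4th power gives e^68.
More precisely, ln[(1 + 17/n)^(4n)] = 4n · ln(1 + 17/n) = 4n · (17/n + O(1/n^2)) = 68 + O(1/n) → 68.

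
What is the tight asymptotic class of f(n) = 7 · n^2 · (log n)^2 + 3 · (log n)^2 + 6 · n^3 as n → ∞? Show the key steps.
f(n) ∈ Θ(n^3)

Compare the terms by growth order. For large n, n^a · (log n)^b dominates n^a' · (log n)^b' iff a > a', or (a = a' and b > b'). Ranking the 3 terms shows the dominant one is 6 · n^3. Hence f(n) ∈ Θ(n^3).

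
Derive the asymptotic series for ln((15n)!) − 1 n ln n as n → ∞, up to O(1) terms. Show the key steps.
ln((15n)!) − 1 n ln n = 14 n ln n + 15(ln 15 − 1) n + (1/2) ln(2π·15n) + O(1/n)

Stirling: ln((15n)!) = 15n ln(15n) − 15n + (1/2) ln(2π·15n) + O(1/n).
Expand 15n ln(15n) = 15n (ln n + ln 15) = 15n ln n + 15n ln 15.
Subtract 1n ln n: leading term is (15 − 1) n ln n = 14 n ln n. The next term is 15n ln 15 − 15n = 15(ln 15 − 1) n. Then the (1/2) ln(2π·15n) correction.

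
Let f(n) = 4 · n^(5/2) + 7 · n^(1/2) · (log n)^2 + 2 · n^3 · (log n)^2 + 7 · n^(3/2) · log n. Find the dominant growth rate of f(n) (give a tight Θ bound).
f(n) ∈ Θ(n^3 · (log n)^2)

Compare the terms by growth order. For large n, n^a · (log n)^b dominates n^a' · (log n)^b' iff a > a', or (a = a' and b > b'). Ranking the 4 terms shows the dominant one is 2 · n^3 · (log n)^2. Hence f(n) ∈ Θ(n^3 · (log n)^2).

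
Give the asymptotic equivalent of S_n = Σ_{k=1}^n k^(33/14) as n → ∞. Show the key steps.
S_n ~ (14/47) · n^(47/14)

Integral comparison: Σ_{k=1}^n k^(33/14) = ∫_0^n x^(33/14) dx + O(n^(33/14)). The integral is n^(1 + 33/14) / (1 + 33/14) = n^((33+14)/14) / ((33+14)/14) = (14/47) · n^(47/14).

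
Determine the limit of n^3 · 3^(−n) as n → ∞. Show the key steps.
lim = 0

Exponentials with base > 1 dominate every fixed polynomial: for any fixed c, n^c / 3^n → 0 as n → ∞ (e.g. by the ratio test, or by writing 3^n = e^(n ln 3) and noting e^(n ln 3) / n^c → ∞). Hence n^3 · 3^(−n) = n^3 / 3^n → 0.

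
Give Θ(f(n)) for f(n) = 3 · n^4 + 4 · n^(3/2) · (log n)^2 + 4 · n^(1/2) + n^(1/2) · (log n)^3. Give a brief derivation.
f(n) ∈ Θ(n^4)

Compare the terms by growth order. For large n, n^a · (log n)^b dominates n^a' · (log n)^b' iff a > a', or (a = a' and b > b'). Ranking the 4 terms shows the dominant one is 3 · n^4. Hence f(n) ∈ Θ(n^4).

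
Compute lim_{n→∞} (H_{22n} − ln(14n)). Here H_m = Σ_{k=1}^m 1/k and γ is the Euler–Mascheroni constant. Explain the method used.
lim = ln(11/7) + γ

By Euler-Maclaurin, H_m = ln m + γ + O(1/m). So
  H_{22n} − ln(14n) = ln(22n) + γ − ln(14n) + O(1/n)
                       = ln(22/14) + γ + O(1/n).
Hence the limit is ln(22/14) + γ (= ln(11/7)).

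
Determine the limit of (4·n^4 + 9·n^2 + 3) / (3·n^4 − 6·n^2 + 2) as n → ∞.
lim = 4/3

For large n the leading n^4 terms dominate both numerator and denominator. Dividing top and bottom by n^4, every other term tends to 0, leaving 4/3.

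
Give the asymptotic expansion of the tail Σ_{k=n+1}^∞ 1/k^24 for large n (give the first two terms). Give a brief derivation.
Σ_{k>n} 1/k^24 = 1/(23 · n^23) − 1/(2 · n^24) + O(1/n^25)

Compare to the integral: ∫_{n}^∞ x^(−24) dx = [−x^(−23)/23]_{n}^∞ = 1/((24−1)·n^23). The Euler-Maclaurin correction adds −f(n)/2 = −1/(2·n^24). Euler-Maclaurin then gives
  Σ_{k>n} 1/k^24 = ∫_{n}^∞ dx/x^24 − 1/(2·n^24) + O(1/n^25).
(Equivalently this is ζ(24) − Σ_{k≤n} 1/k^24.)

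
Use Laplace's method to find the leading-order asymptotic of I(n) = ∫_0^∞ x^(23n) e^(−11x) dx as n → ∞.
I(n) ~ (sqrt(2π·23n) / 11) · (23n/(11e))^(23n)

Write the integrand as exp(23n ln x − 11x) and set f(x) = 23n ln x − 11x. Then f'(x) = 23n/x − 11 = 0 at x* = 23n/11, and f''(x*) = −23n/x*^2 = −11^2/(23n). Laplace's method (interior maximum) gives
  I(n) ~ e^(f(x*)) · sqrt(2π / |f''(x*)|)
        = exp(23n ln(23n/11) − 23n) · sqrt(2π · 23n / 11^2)
        = (23n/11)^(23n) e^(−23n) · sqrt(2π·23n) / 11
        = (sqrt(2π·23n) / 11) · (23n/(11e))^(23n).
This matches Γ(23n+1)/11^(23n+1) with Stirling applied to Γ.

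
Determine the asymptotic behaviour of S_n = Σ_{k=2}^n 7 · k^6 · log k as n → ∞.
S_n ~ n^7 log n − n^7 / 7

By integral comparison, S_n = ∫_1^n 7 · x^6 · log x dx + O(n^6 · log n). For the integral, ∫ x^6 log x dx = n^7 log n / 7 − n^7/49 (integration by parts). Hence S_n ~ n^7 log n − n^7 / 7.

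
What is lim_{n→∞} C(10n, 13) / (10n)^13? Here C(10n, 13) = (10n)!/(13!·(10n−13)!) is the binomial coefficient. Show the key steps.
lim = 1/13! = 1/6227020800

With N = 10n → ∞: C(N, 13) / N^13 = [N(N−1)…(N−12)] / (13! · N^13) = (1/13!) · 1 · (1 − 1/(10n)) · … · (1 − 12/(10n)). Each factor → 1 as N → ∞, so the limit is 1/13! = 1/6227020800.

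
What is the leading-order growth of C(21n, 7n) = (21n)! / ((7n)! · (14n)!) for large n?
C(21n, 7n) ~ (27/4)^(7n) · sqrt(3/(4π·7n))

Write N = 7n. Apply Stirling to each factorial:
  (3N)! ~ sqrt(2π·3N) · (3N/e)^(3N),
  N! ~ sqrt(2π N) · (N/e)^N,
  (2N)! ~ sqrt(2π·2N) · (2N/e)^(2N).
The exponential factors combine to (3N)^(3N) / (N^N · (2N)^(2N)) = 3^(3N)/2^(2N) = (3^3/2^2)^N = (27/4)^N.
The square-root prefactors combine to sqrt(2π·3N) / (sqrt(2π N)·sqrt(2π·2N)) = sqrt(3 / (2π·2·N)) = sqrt(3/(4π·7n)).
Substituting N = 7n: C(21n, 7n) ~ (27/4)^(7n) · sqrt(3/(4π·7n)).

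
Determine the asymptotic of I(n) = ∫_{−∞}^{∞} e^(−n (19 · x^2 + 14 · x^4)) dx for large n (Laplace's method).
I(n) ~ sqrt(π/(19n))

φ(x) = 19 · x^2 + 14 · x^4 has its unique global minimum at x* = 0 (since φ'(x) = 38x + 56x^3 = 0 only at x = 0 for real x with both coefficients positive, and φ → ∞ as |x| → ∞). At x* = 0, φ(0) = 0 and φ''(0) = 38. Laplace's method then gives
  I(n) ~ sqrt(2π / (n · φ''(0))) · e^(−n φ(0)) = sqrt(2π / (38n)) = sqrt(π/(19n)).
The 14 · x^4 term contributes only at subleading order (an O(1/n) relative correction).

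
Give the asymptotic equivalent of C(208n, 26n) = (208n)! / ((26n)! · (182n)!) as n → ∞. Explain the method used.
C(208n, 26n) ~ (16777216/823543)^(26n) · sqrt(4/(7π·26n))

Write N = 26n. Apply Stirling to each factorial:
  (8N)! ~ sqrt(2π·8N) · (8N/e)^(8N),
  N! ~ sqrt(2π N) · (N/e)^N,
  (7N)! ~ sqrt(2π·7N) · (7N/e)^(7N).
The exponential factors combine to (8N)^(8N) / (N^N · (7N)^(7N)) = 8^(8N)/7^(7N) = (8^8/7^7)^N = (16777216/823543)^N.
The square-root prefactors combine to sqrt(2π·8N) / (sqrt(2π N)·sqrt(2π·7N)) = sqrt(8 / (2π·7·N)) = sqrt(4/(7π·26n)).
Substituting N = 26n: C(208n, 26n) ~ (16777216/823543)^(26n) · sqrt(4/(7π·26n)).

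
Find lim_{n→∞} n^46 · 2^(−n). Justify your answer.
lim = 0

Exponentials with base > 1 dominate every fixed polynomial: for any fixed c, n^c / 2^n → 0 as n → ∞ (e.g. by the ratio test, or by writing 2^n = e^(n ln 2) and noting e^(n ln 2) / n^c → ∞). Hence n^46 · 2^(−n) = n^46 / 2^n → 0.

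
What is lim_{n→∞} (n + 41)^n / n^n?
lim = e^41

Rewrite as (1 + 41/n)^(n). By the standard limit (1 + x/n)^n → e^x, we have (1 + 41/n)^n → e^41, and raising to the 1st power gives e^41.
More precisely, ln[(1 + 41/n)^(n)] = n · ln(1 + 41/n) = n · (41/n + O(1/n^2)) = 41 + O(1/n) → 41.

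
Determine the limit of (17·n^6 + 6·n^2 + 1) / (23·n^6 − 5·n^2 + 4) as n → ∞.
lim = 17/23

For large n the leading n^6 terms dominate both numerator and denominator. Dividing top and bottom by n^6, every other term tends to 0, leaving 17/23.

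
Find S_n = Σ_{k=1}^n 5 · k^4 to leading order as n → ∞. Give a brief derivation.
S_n ~ n^5

By integral comparison (Euler-Maclaurin), Σ_{k=1}^n 5 · k^4 = 5 · ∫_0^n x^4 dx + O(n^4) = 5 · n^5/5 = n^5 + O(n^4). (Equivalently, Faulhaber's formula gives the same leading term.)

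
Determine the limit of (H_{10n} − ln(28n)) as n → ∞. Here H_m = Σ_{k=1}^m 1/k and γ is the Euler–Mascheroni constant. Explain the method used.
lim = ln(5/14) + γ

By Euler-Maclaurin, H_m = ln m + γ + O(1/m). So
  H_{10n} − ln(28n) = ln(10n) + γ − ln(28n) + O(1/n)
                       = ln(10/28) + γ + O(1/n).
Hence the limit is ln(10/28) + γ (= ln(5/14)).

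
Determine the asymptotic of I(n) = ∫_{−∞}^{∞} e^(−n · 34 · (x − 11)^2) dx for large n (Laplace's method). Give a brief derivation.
I(n) = sqrt(π/(34n))

Here φ(x) = 34 · (x − 11)^2 has its unique minimum at x* = 11 with φ(x*) = 0 and φ''(x*) = 68. Laplace's method gives
  I(n) ~ e^(−n φ(x*)) · sqrt(2π / (n · φ''(x*))) = sqrt(2π / (68n)) = sqrt(π/(34n)).
This is exact: substituting u = (x − 11)·sqrt(34n) gives I(n) = (1/sqrt(34n)) ∫_{−∞}^{∞} e^(−u^2) du = sqrt(π/(34n)).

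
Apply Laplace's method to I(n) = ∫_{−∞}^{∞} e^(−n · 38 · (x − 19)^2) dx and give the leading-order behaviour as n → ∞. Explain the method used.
I(n) = sqrt(π/(38n))

Here φ(x) = 38 · (x − 19)^2 has its unique minimum at x* = 19 with φ(x*) = 0 and φ''(x*) = 76. Laplace's method gives
  I(n) ~ e^(−n φ(x*)) · sqrt(2π / (n · φ''(x*))) = sqrt(2π / (76n)) = sqrt(π/(38n)).
This is exact: substituting u = (x − 19)·sqrt(38n) gives I(n) = (1/sqrt(38n)) ∫_{−∞}^{∞} e^(−u^2) du = sqrt(π/(38n)).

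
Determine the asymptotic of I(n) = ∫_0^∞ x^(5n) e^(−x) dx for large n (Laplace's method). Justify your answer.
I(n) ~ sqrt(2π·5n) · (5n/e)^(5n)

Write the integrand as exp(5n ln x − x) and set f(x) = 5n ln x − x. Then f'(x) = 5n/x − 1 = 0 at x* = 5n, and f''(x*) = −5n/x*^2 = −1/(5n). Laplace's method (interior maximum) gives
  I(n) ~ e^(f(x*)) · sqrt(2π / |f''(x*)|)
        = exp(5n ln(5n) − 5n) · sqrt(2π · 5n)
        = (5n)^(5n) e^(−5n) · sqrt(2π·5n)
        = sqrt(2π·5n) · (5n/e)^(5n).
This matches Γ(5n+1) with Stirling applied to Γ.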